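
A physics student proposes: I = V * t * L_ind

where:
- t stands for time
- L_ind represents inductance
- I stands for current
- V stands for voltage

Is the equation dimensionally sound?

No

t (time) has dimensions [T].
L_ind (inductance) has dimensions [I^-2 L^2 M T^-2].
I (current) has dimensions [I].
V (voltage) has dimensions [I^-1 L^2 M T^-3].

Left side: [I]
Right side: [I^-3 L^4 M^2 T^-4]

The two sides have different dimensions, so the equation is NOT dimensionally consistent.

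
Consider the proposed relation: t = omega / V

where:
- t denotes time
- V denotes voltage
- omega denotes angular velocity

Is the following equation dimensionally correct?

No

t (time) has dimensions [T].
V (voltage) has dimensions [I^-1 L^2 M T^-3].
omega (angular velocity) has dimensions [T^-1].

Left side: [T]
Right side: [I L^-2 M^-1 T^2]

The two sides have different dimensions, so the equation is NOT dimensionally consistent.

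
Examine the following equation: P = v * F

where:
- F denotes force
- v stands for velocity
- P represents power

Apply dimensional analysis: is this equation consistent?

Yes

F (force) has dimensions [L M T^-2].
v (velocity) has dimensions [L T^-1].
P (power) has dimensions [L^2 M T^-3].

Left side: [L^2 M T^-3]
Right side: [L^2 M T^-3]

Both sides have the same dimensions, so the equation is dimensionally consistent.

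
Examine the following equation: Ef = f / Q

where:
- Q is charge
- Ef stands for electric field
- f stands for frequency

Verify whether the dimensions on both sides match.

No

Q (charge) has dimensions [I T].
Ef (electric field) has dimensions [I^-1 L M T^-3].
f (frequency) has dimensions [T^-1].

Left side: [I^-1 L M T^-3]
Right side: [I^-1 T^-2]

The two sides have different dimensions, so the equation is NOT dimensionally consistent.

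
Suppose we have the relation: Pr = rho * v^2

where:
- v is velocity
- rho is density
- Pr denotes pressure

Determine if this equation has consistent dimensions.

Yes

v (velocity) has dimensions [L T^-1].
rho (density) has dimensions [L^-3 M].
Pr (pressure) has dimensions [L^-1 M T^-2].

Left side: [L^-1 M T^-2]
Right side: [L^-1 M T^-2]

Both sides have the same dimensions, so the equation is dimensionally consistent.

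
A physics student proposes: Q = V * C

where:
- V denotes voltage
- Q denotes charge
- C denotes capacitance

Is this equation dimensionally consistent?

Yes

V (voltage) has dimensions [I^-1 L^2 M T^-3].
Q (charge) has dimensions [I T].
C (capacitance) has dimensions [I^2 L^-2 M^-1 T^4].

Left side: [I T]
Right side: [I T]

Both sides have the same dimensions, so the equation is dimensionally consistent.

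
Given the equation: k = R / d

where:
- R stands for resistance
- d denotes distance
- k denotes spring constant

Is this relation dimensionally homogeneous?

No

R (resistance) has dimensions [I^-2 L^2 M T^-3].
d (distance) has dimensions [L].
k (spring constant) has dimensions [M T^-2].

Left side: [M T^-2]
Right side: [I^-2 L M T^-3]

The two sides have different dimensions, so the equation is NOT dimensionally consistent.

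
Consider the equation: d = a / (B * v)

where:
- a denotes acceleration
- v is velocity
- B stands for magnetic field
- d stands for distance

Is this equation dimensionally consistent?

No

a (acceleration) has dimensions [L T^-2].
v (velocity) has dimensions [L T^-1].
B (magnetic field) has dimensions [I^-1 M T^-2].
d (distance) has dimensions [L].

Left side: [L]
Right side: [I M^-1 T]

The two sides have different dimensions, so the equation is NOT dimensionally consistent.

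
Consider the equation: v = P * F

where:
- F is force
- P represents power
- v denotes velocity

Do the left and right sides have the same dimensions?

No

F (force) has dimensions [L M T^-2].
P (power) has dimensions [L^2 M T^-3].
v (velocity) has dimensions [L T^-1].

Left side: [L T^-1]
Right side: [L^3 M^2 T^-5]

The two sides have different dimensions, so the equation is NOT dimensionally consistent.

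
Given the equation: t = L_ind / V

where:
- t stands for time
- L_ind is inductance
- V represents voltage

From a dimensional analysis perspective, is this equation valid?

No

t (time) has dimensions [T].
L_ind (inductance) has dimensions [I^-2 L^2 M T^-2].
V (voltage) has dimensions [I^-1 L^2 M T^-3].

Left side: [T]
Right side: [I^-1 T]

The two sides have different dimensions, so the equation is NOT dimensionally consistent.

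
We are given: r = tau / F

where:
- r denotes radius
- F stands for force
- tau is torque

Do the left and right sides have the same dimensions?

Yes

r (radius) has dimensions [L].
F (force) has dimensions [L M T^-2].
tau (torque) has dimensions [L^2 M T^-2].

Left side: [L]
Right side: [L]

Both sides have the same dimensions, so the equation is dimensionally consistent.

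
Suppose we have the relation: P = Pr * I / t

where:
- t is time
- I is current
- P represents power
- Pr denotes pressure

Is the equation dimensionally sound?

No

t (time) has dimensions [T].
I (current) has dimensions [I].
P (power) has dimensions [L^2 M T^-3].
Pr (pressure) has dimensions [L^-1 M T^-2].

Left side: [L^2 M T^-3]
Right side: [I L^-1 M T^-3]

The two sides have different dimensions, so the equation is NOT dimensionally consistent.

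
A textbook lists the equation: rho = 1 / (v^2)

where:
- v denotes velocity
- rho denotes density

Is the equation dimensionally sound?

No

v (velocity) has dimensions [L T^-1].
rho (density) has dimensions [L^-3 M].

Left side: [L^-3 M]
Right side: [L^-2 T^2]

The two sides have different dimensions, so the equation is NOT dimensionally consistent.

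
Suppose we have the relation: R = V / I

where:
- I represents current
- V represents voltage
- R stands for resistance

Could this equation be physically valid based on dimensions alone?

Yes

I (current) has dimensions [I].
V (voltage) has dimensions [I^-1 L^2 M T^-3].
R (resistance) has dimensions [I^-2 L^2 M T^-3].

Left side: [I^-2 L^2 M T^-3]
Right side: [I^-2 L^2 M T^-3]

Both sides have the same dimensions, so the equation is dimensionally consistent.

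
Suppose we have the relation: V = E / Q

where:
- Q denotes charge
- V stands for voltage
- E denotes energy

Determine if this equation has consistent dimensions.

Yes

Q (charge) has dimensions [I T].
V (voltage) has dimensions [I^-1 L^2 M T^-3].
E (energy) has dimensions [L^2 M T^-2].

Left side: [I^-1 L^2 M T^-3]
Right side: [I^-1 L^2 M T^-3]

Both sides have the same dimensions, so the equation is dimensionally consistent.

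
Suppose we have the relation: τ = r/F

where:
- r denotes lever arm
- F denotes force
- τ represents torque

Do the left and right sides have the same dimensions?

No

r (lever arm) has dimensions [L].
F (force) has dimensions [L M T^-2].
τ (torque) has dimensions [L^2 M T^-2].

Left side: [L^2 M T^-2]
Right side: [M^-1 T^2]

The two sides have different dimensions, so the equation is NOT dimensionally consistent.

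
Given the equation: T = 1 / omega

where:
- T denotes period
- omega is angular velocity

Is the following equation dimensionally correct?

Yes

T (period) has dimensions [T].
omega (angular velocity) has dimensions [T^-1].

Left side: [T]
Right side: [T]

Both sides have the same dimensions, so the equation is dimensionally consistent.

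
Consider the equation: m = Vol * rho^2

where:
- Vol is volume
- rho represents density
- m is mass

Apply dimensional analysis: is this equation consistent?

No

Vol (volume) has dimensions [L^3].
rho (density) has dimensions [L^-3 M].
m (mass) has dimensions [M].

Left side: [M]
Right side: [L^-3 M^2]

The two sides have different dimensions, so the equation is NOT dimensionally consistent.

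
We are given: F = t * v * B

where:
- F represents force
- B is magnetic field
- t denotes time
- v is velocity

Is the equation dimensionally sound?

No

F (force) has dimensions [L M T^-2].
B (magnetic field) has dimensions [I^-1 M T^-2].
t (time) has dimensions [T].
v (velocity) has dimensions [L T^-1].

Left side: [L M T^-2]
Right side: [I^-1 L M T^-2]

The two sides have different dimensions, so the equation is NOT dimensionally consistent.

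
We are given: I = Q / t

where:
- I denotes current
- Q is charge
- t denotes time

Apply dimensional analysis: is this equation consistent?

Yes

I (current) has dimensions [I].
Q (charge) has dimensions [I T].
t (time) has dimensions [T].

Left side: [I]
Right side: [I]

Both sides have the same dimensions, so the equation is dimensionally consistent.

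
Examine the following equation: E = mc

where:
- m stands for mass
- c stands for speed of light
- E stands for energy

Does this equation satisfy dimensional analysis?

No

m (mass) has dimensions [M].
c (speed of light) has dimensions [L T^-1].
E (energy) has dimensions [L^2 M T^-2].

Left side: [L^2 M T^-2]
Right side: [L M T^-1]

The two sides have different dimensions, so the equation is NOT dimensionally consistent.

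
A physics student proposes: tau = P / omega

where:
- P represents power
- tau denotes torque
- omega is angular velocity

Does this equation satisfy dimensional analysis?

Yes

P (power) has dimensions [L^2 M T^-3].
tau (torque) has dimensions [L^2 M T^-2].
omega (angular velocity) has dimensions [T^-1].

Left side: [L^2 M T^-2]
Right side: [L^2 M T^-2]

Both sides have the same dimensions, so the equation is dimensionally consistent.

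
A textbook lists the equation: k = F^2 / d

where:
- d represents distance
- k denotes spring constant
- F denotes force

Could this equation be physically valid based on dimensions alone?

No

d (distance) has dimensions [L].
k (spring constant) has dimensions [M T^-2].
F (force) has dimensions [L M T^-2].

Left side: [M T^-2]
Right side: [L M^2 T^-4]

The two sides have different dimensions, so the equation is NOT dimensionally consistent.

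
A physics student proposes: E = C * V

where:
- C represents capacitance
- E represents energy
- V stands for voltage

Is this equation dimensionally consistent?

No

C (capacitance) has dimensions [I^2 L^-2 M^-1 T^4].
E (energy) has dimensions [L^2 M T^-2].
V (voltage) has dimensions [I^-1 L^2 M T^-3].

Left side: [L^2 M T^-2]
Right side: [I T]

The two sides have different dimensions, so the equation is NOT dimensionally consistent.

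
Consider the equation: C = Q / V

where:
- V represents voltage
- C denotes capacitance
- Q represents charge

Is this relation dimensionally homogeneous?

Yes

V (voltage) has dimensions [I^-1 L^2 M T^-3].
C (capacitance) has dimensions [I^2 L^-2 M^-1 T^4].
Q (charge) has dimensions [I T].

Left side: [I^2 L^-2 M^-1 T^4]
Right side: [I^2 L^-2 M^-1 T^4]

Both sides have the same dimensions, so the equation is dimensionally consistent.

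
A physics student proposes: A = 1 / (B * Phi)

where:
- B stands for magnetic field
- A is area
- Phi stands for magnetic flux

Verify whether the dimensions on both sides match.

No

B (magnetic field) has dimensions [I^-1 M T^-2].
A (area) has dimensions [L^2].
Phi (magnetic flux) has dimensions [I^-1 L^2 M T^-2].

Left side: [L^2]
Right side: [I^2 L^-2 M^-2 T^4]

The two sides have different dimensions, so the equation is NOT dimensionally consistent.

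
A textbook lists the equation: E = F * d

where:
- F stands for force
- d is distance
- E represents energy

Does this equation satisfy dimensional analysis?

Yes

F (force) has dimensions [L M T^-2].
d (distance) has dimensions [L].
E (energy) has dimensions [L^2 M T^-2].

Left side: [L^2 M T^-2]
Right side: [L^2 M T^-2]

Both sides have the same dimensions, so the equation is dimensionally consistent.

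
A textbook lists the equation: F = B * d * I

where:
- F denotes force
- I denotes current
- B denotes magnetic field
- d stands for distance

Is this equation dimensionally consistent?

Yes

F (force) has dimensions [L M T^-2].
I (current) has dimensions [I].
B (magnetic field) has dimensions [I^-1 M T^-2].
d (distance) has dimensions [L].

Left side: [L M T^-2]
Right side: [L M T^-2]

Both sides have the same dimensions, so the equation is dimensionally consistent.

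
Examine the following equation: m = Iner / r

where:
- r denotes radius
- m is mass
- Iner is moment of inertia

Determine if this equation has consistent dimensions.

No

r (radius) has dimensions [L].
m (mass) has dimensions [M].
Iner (moment of inertia) has dimensions [L^2 M].

Left side: [M]
Right side: [L M]

The two sides have different dimensions, so the equation is NOT dimensionally consistent.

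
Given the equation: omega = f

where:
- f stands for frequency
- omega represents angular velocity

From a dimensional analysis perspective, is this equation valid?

Yes

f (frequency) has dimensions [T^-1].
omega (angular velocity) has dimensions [T^-1].

Left side: [T^-1]
Right side: [T^-1]

Both sides have the same dimensions, so the equation is dimensionally consistent.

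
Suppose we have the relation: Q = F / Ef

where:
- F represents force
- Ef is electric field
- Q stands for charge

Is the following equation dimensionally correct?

Yes

F (force) has dimensions [L M T^-2].
Ef (electric field) has dimensions [I^-1 L M T^-3].
Q (charge) has dimensions [I T].

Left side: [I T]
Right side: [I T]

Both sides have the same dimensions, so the equation is dimensionally consistent.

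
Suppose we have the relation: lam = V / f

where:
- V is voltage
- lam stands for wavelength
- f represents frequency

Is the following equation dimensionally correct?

No

V (voltage) has dimensions [I^-1 L^2 M T^-3].
lam (wavelength) has dimensions [L].
f (frequency) has dimensions [T^-1].

Left side: [L]
Right side: [I^-1 L^2 M T^-2]

The two sides have different dimensions, so the equation is NOT dimensionally consistent.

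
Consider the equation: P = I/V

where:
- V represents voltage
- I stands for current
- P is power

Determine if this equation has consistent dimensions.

No

V (voltage) has dimensions [I^-1 L^2 M T^-3].
I (current) has dimensions [I].
P (power) has dimensions [L^2 M T^-3].

Left side: [L^2 M T^-3]
Right side: [I^2 L^-2 M^-1 T^3]

The two sides have different dimensions, so the equation is NOT dimensionally consistent.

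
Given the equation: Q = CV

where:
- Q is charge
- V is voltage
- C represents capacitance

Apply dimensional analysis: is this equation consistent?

Yes

Q (charge) has dimensions [I T].
V (voltage) has dimensions [I^-1 L^2 M T^-3].
C (capacitance) has dimensions [I^2 L^-2 M^-1 T^4].

Left side: [I T]
Right side: [I T]

Both sides have the same dimensions, so the equation is dimensionally consistent.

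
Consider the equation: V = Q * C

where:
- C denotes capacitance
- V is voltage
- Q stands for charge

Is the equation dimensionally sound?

No

C (capacitance) has dimensions [I^2 L^-2 M^-1 T^4].
V (voltage) has dimensions [I^-1 L^2 M T^-3].
Q (charge) has dimensions [I T].

Left side: [I^-1 L^2 M T^-3]
Right side: [I^3 L^-2 M^-1 T^5]

The two sides have different dimensions, so the equation is NOT dimensionally consistent.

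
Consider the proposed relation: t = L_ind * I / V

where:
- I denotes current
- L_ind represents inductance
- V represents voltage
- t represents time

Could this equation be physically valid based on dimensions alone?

Yes

I (current) has dimensions [I].
L_ind (inductance) has dimensions [I^-2 L^2 M T^-2].
V (voltage) has dimensions [I^-1 L^2 M T^-3].
t (time) has dimensions [T].

Left side: [T]
Right side: [T]

Both sides have the same dimensions, so the equation is dimensionally consistent.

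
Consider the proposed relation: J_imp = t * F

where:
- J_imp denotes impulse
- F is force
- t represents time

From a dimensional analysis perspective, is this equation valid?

Yes

J_imp (impulse) has dimensions [L M T^-1].
F (force) has dimensions [L M T^-2].
t (time) has dimensions [T].

Left side: [L M T^-1]
Right side: [L M T^-1]

Both sides have the same dimensions, so the equation is dimensionally consistent.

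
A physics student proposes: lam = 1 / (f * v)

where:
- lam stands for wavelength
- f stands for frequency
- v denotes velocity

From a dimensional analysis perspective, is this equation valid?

No

lam (wavelength) has dimensions [L].
f (frequency) has dimensions [T^-1].
v (velocity) has dimensions [L T^-1].

Left side: [L]
Right side: [L^-1 T^2]

The two sides have different dimensions, so the equation is NOT dimensionally consistent.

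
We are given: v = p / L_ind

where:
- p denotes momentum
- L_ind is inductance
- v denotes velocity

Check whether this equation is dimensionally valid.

No

p (momentum) has dimensions [L M T^-1].
L_ind (inductance) has dimensions [I^-2 L^2 M T^-2].
v (velocity) has dimensions [L T^-1].

Left side: [L T^-1]
Right side: [I^2 L^-1 T]

The two sides have different dimensions, so the equation is NOT dimensionally consistent.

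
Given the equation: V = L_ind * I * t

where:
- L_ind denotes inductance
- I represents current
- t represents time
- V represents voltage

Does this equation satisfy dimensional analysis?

No

L_ind (inductance) has dimensions [I^-2 L^2 M T^-2].
I (current) has dimensions [I].
t (time) has dimensions [T].
V (voltage) has dimensions [I^-1 L^2 M T^-3].

Left side: [I^-1 L^2 M T^-3]
Right side: [I^-1 L^2 M T^-1]

The two sides have different dimensions, so the equation is NOT dimensionally consistent.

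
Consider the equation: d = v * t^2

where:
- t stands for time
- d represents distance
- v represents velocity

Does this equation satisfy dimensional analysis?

No

t (time) has dimensions [T].
d (distance) has dimensions [L].
v (velocity) has dimensions [L T^-1].

Left side: [L]
Right side: [L T]

The two sides have different dimensions, so the equation is NOT dimensionally consistent.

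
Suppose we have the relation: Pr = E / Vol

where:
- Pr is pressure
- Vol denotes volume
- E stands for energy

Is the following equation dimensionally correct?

Yes

Pr (pressure) has dimensions [L^-1 M T^-2].
Vol (volume) has dimensions [L^3].
E (energy) has dimensions [L^2 M T^-2].

Left side: [L^-1 M T^-2]
Right side: [L^-1 M T^-2]

Both sides have the same dimensions, so the equation is dimensionally consistent.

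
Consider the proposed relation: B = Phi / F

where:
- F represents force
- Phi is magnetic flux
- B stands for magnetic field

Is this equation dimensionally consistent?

No

F (force) has dimensions [L M T^-2].
Phi (magnetic flux) has dimensions [I^-1 L^2 M T^-2].
B (magnetic field) has dimensions [I^-1 M T^-2].

Left side: [I^-1 M T^-2]
Right side: [I^-1 L]

The two sides have different dimensions, so the equation is NOT dimensionally consistent.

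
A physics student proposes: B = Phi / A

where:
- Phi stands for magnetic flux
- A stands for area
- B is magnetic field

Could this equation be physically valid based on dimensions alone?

Yes

Phi (magnetic flux) has dimensions [I^-1 L^2 M T^-2].
A (area) has dimensions [L^2].
B (magnetic field) has dimensions [I^-1 M T^-2].

Left side: [I^-1 M T^-2]
Right side: [I^-1 M T^-2]

Both sides have the same dimensions, so the equation is dimensionally consistent.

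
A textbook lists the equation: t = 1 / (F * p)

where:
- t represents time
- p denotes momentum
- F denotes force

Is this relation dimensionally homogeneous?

No

t (time) has dimensions [T].
p (momentum) has dimensions [L M T^-1].
F (force) has dimensions [L M T^-2].

Left side: [T]
Right side: [L^-2 M^-2 T^3]

The two sides have different dimensions, so the equation is NOT dimensionally consistent.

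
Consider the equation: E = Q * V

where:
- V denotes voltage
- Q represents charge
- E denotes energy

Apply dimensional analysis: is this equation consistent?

Yes

V (voltage) has dimensions [I^-1 L^2 M T^-3].
Q (charge) has dimensions [I T].
E (energy) has dimensions [L^2 M T^-2].

Left side: [L^2 M T^-2]
Right side: [L^2 M T^-2]

Both sides have the same dimensions, so the equation is dimensionally consistent.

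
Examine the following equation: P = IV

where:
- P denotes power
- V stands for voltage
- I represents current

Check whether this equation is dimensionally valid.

Yes

P (power) has dimensions [L^2 M T^-3].
V (voltage) has dimensions [I^-1 L^2 M T^-3].
I (current) has dimensions [I].

Left side: [L^2 M T^-3]
Right side: [L^2 M T^-3]

Both sides have the same dimensions, so the equation is dimensionally consistent.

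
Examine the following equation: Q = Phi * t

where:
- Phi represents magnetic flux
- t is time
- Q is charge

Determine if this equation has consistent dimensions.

No

Phi (magnetic flux) has dimensions [I^-1 L^2 M T^-2].
t (time) has dimensions [T].
Q (charge) has dimensions [I T].

Left side: [I T]
Right side: [I^-1 L^2 M T^-1]

The two sides have different dimensions, so the equation is NOT dimensionally consistent.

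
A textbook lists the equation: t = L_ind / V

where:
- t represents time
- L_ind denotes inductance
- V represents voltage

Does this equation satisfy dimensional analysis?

No

t (time) has dimensions [T].
L_ind (inductance) has dimensions [I^-2 L^2 M T^-2].
V (voltage) has dimensions [I^-1 L^2 M T^-3].

Left side: [T]
Right side: [I^-1 T]

The two sides have different dimensions, so the equation is NOT dimensionally consistent.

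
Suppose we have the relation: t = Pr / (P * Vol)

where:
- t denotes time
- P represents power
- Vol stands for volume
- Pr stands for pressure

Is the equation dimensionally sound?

No

t (time) has dimensions [T].
P (power) has dimensions [L^2 M T^-3].
Vol (volume) has dimensions [L^3].
Pr (pressure) has dimensions [L^-1 M T^-2].

Left side: [T]
Right side: [L^-6 T]

The two sides have different dimensions, so the equation is NOT dimensionally consistent.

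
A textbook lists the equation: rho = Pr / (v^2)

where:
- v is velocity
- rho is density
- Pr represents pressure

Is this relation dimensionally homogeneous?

Yes

v (velocity) has dimensions [L T^-1].
rho (density) has dimensions [L^-3 M].
Pr (pressure) has dimensions [L^-1 M T^-2].

Left side: [L^-3 M]
Right side: [L^-3 M]

Both sides have the same dimensions, so the equation is dimensionally consistent.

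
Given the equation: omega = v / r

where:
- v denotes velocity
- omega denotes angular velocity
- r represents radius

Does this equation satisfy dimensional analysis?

Yes

v (velocity) has dimensions [L T^-1].
omega (angular velocity) has dimensions [T^-1].
r (radius) has dimensions [L].

Left side: [T^-1]
Right side: [T^-1]

Both sides have the same dimensions, so the equation is dimensionally consistent.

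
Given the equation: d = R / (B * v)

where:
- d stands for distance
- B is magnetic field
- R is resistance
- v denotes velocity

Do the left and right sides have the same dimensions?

No

d (distance) has dimensions [L].
B (magnetic field) has dimensions [I^-1 M T^-2].
R (resistance) has dimensions [I^-2 L^2 M T^-3].
v (velocity) has dimensions [L T^-1].

Left side: [L]
Right side: [I^-1 L]

The two sides have different dimensions, so the equation is NOT dimensionally consistent.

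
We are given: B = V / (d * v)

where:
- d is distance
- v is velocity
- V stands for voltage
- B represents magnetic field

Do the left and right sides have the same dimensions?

Yes

d (distance) has dimensions [L].
v (velocity) has dimensions [L T^-1].
V (voltage) has dimensions [I^-1 L^2 M T^-3].
B (magnetic field) has dimensions [I^-1 M T^-2].

Left side: [I^-1 M T^-2]
Right side: [I^-1 M T^-2]

Both sides have the same dimensions, so the equation is dimensionally consistent.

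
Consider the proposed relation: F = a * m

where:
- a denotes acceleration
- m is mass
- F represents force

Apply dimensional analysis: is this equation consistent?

Yes

a (acceleration) has dimensions [L T^-2].
m (mass) has dimensions [M].
F (force) has dimensions [L M T^-2].

Left side: [L M T^-2]
Right side: [L M T^-2]

Both sides have the same dimensions, so the equation is dimensionally consistent.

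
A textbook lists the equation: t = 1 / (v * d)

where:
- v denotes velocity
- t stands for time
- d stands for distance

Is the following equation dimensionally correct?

No

v (velocity) has dimensions [L T^-1].
t (time) has dimensions [T].
d (distance) has dimensions [L].

Left side: [T]
Right side: [L^-2 T]

The two sides have different dimensions, so the equation is NOT dimensionally consistent.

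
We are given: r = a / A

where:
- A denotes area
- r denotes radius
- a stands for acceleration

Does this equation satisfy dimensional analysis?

No

A (area) has dimensions [L^2].
r (radius) has dimensions [L].
a (acceleration) has dimensions [L T^-2].

Left side: [L]
Right side: [L^-1 T^-2]

The two sides have different dimensions, so the equation is NOT dimensionally consistent.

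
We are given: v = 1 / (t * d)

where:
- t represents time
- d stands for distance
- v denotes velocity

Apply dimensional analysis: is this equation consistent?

No

t (time) has dimensions [T].
d (distance) has dimensions [L].
v (velocity) has dimensions [L T^-1].

Left side: [L T^-1]
Right side: [L^-1 T^-1]

The two sides have different dimensions, so the equation is NOT dimensionally consistent.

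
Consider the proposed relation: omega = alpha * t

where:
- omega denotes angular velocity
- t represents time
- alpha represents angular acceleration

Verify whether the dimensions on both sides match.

Yes

omega (angular velocity) has dimensions [T^-1].
t (time) has dimensions [T].
alpha (angular acceleration) has dimensions [T^-2].

Left side: [T^-1]
Right side: [T^-1]

Both sides have the same dimensions, so the equation is dimensionally consistent.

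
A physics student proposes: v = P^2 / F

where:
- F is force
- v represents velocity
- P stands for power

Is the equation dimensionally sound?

No

F (force) has dimensions [L M T^-2].
v (velocity) has dimensions [L T^-1].
P (power) has dimensions [L^2 M T^-3].

Left side: [L T^-1]
Right side: [L^3 M T^-4]

The two sides have different dimensions, so the equation is NOT dimensionally consistent.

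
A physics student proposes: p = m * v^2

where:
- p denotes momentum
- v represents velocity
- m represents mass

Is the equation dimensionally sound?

No

p (momentum) has dimensions [L M T^-1].
v (velocity) has dimensions [L T^-1].
m (mass) has dimensions [M].

Left side: [L M T^-1]
Right side: [L^2 M T^-2]

The two sides have different dimensions, so the equation is NOT dimensionally consistent.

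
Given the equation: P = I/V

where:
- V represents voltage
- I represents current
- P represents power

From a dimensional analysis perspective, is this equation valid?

No

V (voltage) has dimensions [I^-1 L^2 M T^-3].
I (current) has dimensions [I].
P (power) has dimensions [L^2 M T^-3].

Left side: [L^2 M T^-3]
Right side: [I^2 L^-2 M^-1 T^3]

The two sides have different dimensions, so the equation is NOT dimensionally consistent.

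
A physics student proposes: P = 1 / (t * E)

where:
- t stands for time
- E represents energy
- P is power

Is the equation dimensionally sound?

No

t (time) has dimensions [T].
E (energy) has dimensions [L^2 M T^-2].
P (power) has dimensions [L^2 M T^-3].

Left side: [L^2 M T^-3]
Right side: [L^-2 M^-1 T]

The two sides have different dimensions, so the equation is NOT dimensionally consistent.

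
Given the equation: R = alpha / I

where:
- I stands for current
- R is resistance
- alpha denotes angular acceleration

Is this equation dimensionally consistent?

No

I (current) has dimensions [I].
R (resistance) has dimensions [I^-2 L^2 M T^-3].
alpha (angular acceleration) has dimensions [T^-2].

Left side: [I^-2 L^2 M T^-3]
Right side: [I^-1 T^-2]

The two sides have different dimensions, so the equation is NOT dimensionally consistent.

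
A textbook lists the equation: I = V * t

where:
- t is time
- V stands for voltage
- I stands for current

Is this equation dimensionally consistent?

No

t (time) has dimensions [T].
V (voltage) has dimensions [I^-1 L^2 M T^-3].
I (current) has dimensions [I].

Left side: [I]
Right side: [I^-1 L^2 M T^-2]

The two sides have different dimensions, so the equation is NOT dimensionally consistent.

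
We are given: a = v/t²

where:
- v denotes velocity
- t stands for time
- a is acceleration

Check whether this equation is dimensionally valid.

No

v (velocity) has dimensions [L T^-1].
t (time) has dimensions [T].
a (acceleration) has dimensions [L T^-2].

Left side: [L T^-2]
Right side: [L T^-3]

The two sides have different dimensions, so the equation is NOT dimensionally consistent.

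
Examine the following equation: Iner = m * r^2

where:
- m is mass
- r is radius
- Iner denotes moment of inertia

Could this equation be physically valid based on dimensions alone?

Yes

m (mass) has dimensions [M].
r (radius) has dimensions [L].
Iner (moment of inertia) has dimensions [L^2 M].

Left side: [L^2 M]
Right side: [L^2 M]

Both sides have the same dimensions, so the equation is dimensionally consistent.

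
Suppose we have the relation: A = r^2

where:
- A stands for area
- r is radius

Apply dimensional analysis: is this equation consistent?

Yes

A (area) has dimensions [L^2].
r (radius) has dimensions [L].

Left side: [L^2]
Right side: [L^2]

Both sides have the same dimensions, so the equation is dimensionally consistent.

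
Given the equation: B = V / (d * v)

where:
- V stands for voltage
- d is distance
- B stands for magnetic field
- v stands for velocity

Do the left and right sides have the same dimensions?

Yes

V (voltage) has dimensions [I^-1 L^2 M T^-3].
d (distance) has dimensions [L].
B (magnetic field) has dimensions [I^-1 M T^-2].
v (velocity) has dimensions [L T^-1].

Left side: [I^-1 M T^-2]
Right side: [I^-1 M T^-2]

Both sides have the same dimensions, so the equation is dimensionally consistent.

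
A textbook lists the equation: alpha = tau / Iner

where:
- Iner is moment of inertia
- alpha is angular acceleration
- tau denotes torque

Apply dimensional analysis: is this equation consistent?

Yes

Iner (moment of inertia) has dimensions [L^2 M].
alpha (angular acceleration) has dimensions [T^-2].
tau (torque) has dimensions [L^2 M T^-2].

Left side: [T^-2]
Right side: [T^-2]

Both sides have the same dimensions, so the equation is dimensionally consistent.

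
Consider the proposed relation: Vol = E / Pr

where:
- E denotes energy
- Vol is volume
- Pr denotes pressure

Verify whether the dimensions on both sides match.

Yes

E (energy) has dimensions [L^2 M T^-2].
Vol (volume) has dimensions [L^3].
Pr (pressure) has dimensions [L^-1 M T^-2].

Left side: [L^3]
Right side: [L^3]

Both sides have the same dimensions, so the equation is dimensionally consistent.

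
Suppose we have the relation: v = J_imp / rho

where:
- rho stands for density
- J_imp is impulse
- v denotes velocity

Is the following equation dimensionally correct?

No

rho (density) has dimensions [L^-3 M].
J_imp (impulse) has dimensions [L M T^-1].
v (velocity) has dimensions [L T^-1].

Left side: [L T^-1]
Right side: [L^4 T^-1]

The two sides have different dimensions, so the equation is NOT dimensionally consistent.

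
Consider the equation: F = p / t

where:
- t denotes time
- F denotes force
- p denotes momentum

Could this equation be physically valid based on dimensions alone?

Yes

t (time) has dimensions [T].
F (force) has dimensions [L M T^-2].
p (momentum) has dimensions [L M T^-1].

Left side: [L M T^-2]
Right side: [L M T^-2]

Both sides have the same dimensions, so the equation is dimensionally consistent.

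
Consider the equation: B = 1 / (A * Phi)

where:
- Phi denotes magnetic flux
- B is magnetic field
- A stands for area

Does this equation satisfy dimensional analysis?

No

Phi (magnetic flux) has dimensions [I^-1 L^2 M T^-2].
B (magnetic field) has dimensions [I^-1 M T^-2].
A (area) has dimensions [L^2].

Left side: [I^-1 M T^-2]
Right side: [I L^-4 M^-1 T^2]

The two sides have different dimensions, so the equation is NOT dimensionally consistent.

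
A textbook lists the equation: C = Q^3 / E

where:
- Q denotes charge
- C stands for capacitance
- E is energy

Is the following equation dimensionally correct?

No

Q (charge) has dimensions [I T].
C (capacitance) has dimensions [I^2 L^-2 M^-1 T^4].
E (energy) has dimensions [L^2 M T^-2].

Left side: [I^2 L^-2 M^-1 T^4]
Right side: [I^3 L^-2 M^-1 T^5]

The two sides have different dimensions, so the equation is NOT dimensionally consistent.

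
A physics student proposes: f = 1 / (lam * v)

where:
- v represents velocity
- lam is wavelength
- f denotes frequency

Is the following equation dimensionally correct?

No

v (velocity) has dimensions [L T^-1].
lam (wavelength) has dimensions [L].
f (frequency) has dimensions [T^-1].

Left side: [T^-1]
Right side: [L^-2 T]

The two sides have different dimensions, so the equation is NOT dimensionally consistent.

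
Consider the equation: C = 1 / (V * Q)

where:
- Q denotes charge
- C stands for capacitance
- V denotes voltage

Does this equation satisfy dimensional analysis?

No

Q (charge) has dimensions [I T].
C (capacitance) has dimensions [I^2 L^-2 M^-1 T^4].
V (voltage) has dimensions [I^-1 L^2 M T^-3].

Left side: [I^2 L^-2 M^-1 T^4]
Right side: [L^-2 M^-1 T^2]

The two sides have different dimensions, so the equation is NOT dimensionally consistent.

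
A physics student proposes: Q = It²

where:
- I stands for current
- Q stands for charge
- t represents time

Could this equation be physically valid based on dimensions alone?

No

I (current) has dimensions [I].
Q (charge) has dimensions [I T].
t (time) has dimensions [T].

Left side: [I T]
Right side: [I T^2]

The two sides have different dimensions, so the equation is NOT dimensionally consistent.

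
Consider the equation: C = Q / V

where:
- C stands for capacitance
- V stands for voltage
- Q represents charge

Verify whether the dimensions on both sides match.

Yes

C (capacitance) has dimensions [I^2 L^-2 M^-1 T^4].
V (voltage) has dimensions [I^-1 L^2 M T^-3].
Q (charge) has dimensions [I T].

Left side: [I^2 L^-2 M^-1 T^4]
Right side: [I^2 L^-2 M^-1 T^4]

Both sides have the same dimensions, so the equation is dimensionally consistent.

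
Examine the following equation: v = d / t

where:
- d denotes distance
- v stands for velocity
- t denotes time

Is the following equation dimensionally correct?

Yes

d (distance) has dimensions [L].
v (velocity) has dimensions [L T^-1].
t (time) has dimensions [T].

Left side: [L T^-1]
Right side: [L T^-1]

Both sides have the same dimensions, so the equation is dimensionally consistent.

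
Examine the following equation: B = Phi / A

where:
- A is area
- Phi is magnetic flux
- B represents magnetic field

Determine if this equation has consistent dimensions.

Yes

A (area) has dimensions [L^2].
Phi (magnetic flux) has dimensions [I^-1 L^2 M T^-2].
B (magnetic field) has dimensions [I^-1 M T^-2].

Left side: [I^-1 M T^-2]
Right side: [I^-1 M T^-2]

Both sides have the same dimensions, so the equation is dimensionally consistent.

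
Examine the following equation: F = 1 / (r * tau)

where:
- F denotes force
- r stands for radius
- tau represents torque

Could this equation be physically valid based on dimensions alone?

No

F (force) has dimensions [L M T^-2].
r (radius) has dimensions [L].
tau (torque) has dimensions [L^2 M T^-2].

Left side: [L M T^-2]
Right side: [L^-3 M^-1 T^2]

The two sides have different dimensions, so the equation is NOT dimensionally consistent.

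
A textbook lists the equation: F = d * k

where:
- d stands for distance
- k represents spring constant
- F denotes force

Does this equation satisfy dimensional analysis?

Yes

d (distance) has dimensions [L].
k (spring constant) has dimensions [M T^-2].
F (force) has dimensions [L M T^-2].

Left side: [L M T^-2]
Right side: [L M T^-2]

Both sides have the same dimensions, so the equation is dimensionally consistent.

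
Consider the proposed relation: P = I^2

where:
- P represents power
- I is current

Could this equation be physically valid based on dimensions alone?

No

P (power) has dimensions [L^2 M T^-3].
I (current) has dimensions [I].

Left side: [L^2 M T^-3]
Right side: [I^2]

The two sides have different dimensions, so the equation is NOT dimensionally consistent.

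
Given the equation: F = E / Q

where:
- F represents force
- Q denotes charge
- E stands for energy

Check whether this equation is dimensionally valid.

No

F (force) has dimensions [L M T^-2].
Q (charge) has dimensions [I T].
E (energy) has dimensions [L^2 M T^-2].

Left side: [L M T^-2]
Right side: [I^-1 L^2 M T^-3]

The two sides have different dimensions, so the equation is NOT dimensionally consistent.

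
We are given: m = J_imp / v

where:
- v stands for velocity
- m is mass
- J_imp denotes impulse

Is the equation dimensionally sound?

Yes

v (velocity) has dimensions [L T^-1].
m (mass) has dimensions [M].
J_imp (impulse) has dimensions [L M T^-1].

Left side: [M]
Right side: [M]

Both sides have the same dimensions, so the equation is dimensionally consistent.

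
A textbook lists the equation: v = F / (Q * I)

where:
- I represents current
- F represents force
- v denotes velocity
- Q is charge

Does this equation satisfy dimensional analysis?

No

I (current) has dimensions [I].
F (force) has dimensions [L M T^-2].
v (velocity) has dimensions [L T^-1].
Q (charge) has dimensions [I T].

Left side: [L T^-1]
Right side: [I^-2 L M T^-3]

The two sides have different dimensions, so the equation is NOT dimensionally consistent.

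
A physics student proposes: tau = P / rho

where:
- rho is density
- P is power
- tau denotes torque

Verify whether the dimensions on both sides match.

No

rho (density) has dimensions [L^-3 M].
P (power) has dimensions [L^2 M T^-3].
tau (torque) has dimensions [L^2 M T^-2].

Left side: [L^2 M T^-2]
Right side: [L^5 T^-3]

The two sides have different dimensions, so the equation is NOT dimensionally consistent.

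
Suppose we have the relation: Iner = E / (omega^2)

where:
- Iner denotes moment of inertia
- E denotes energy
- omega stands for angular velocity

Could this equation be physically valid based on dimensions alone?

Yes

Iner (moment of inertia) has dimensions [L^2 M].
E (energy) has dimensions [L^2 M T^-2].
omega (angular velocity) has dimensions [T^-1].

Left side: [L^2 M]
Right side: [L^2 M]

Both sides have the same dimensions, so the equation is dimensionally consistent.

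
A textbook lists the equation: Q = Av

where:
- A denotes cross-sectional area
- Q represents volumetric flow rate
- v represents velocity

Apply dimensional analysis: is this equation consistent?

Yes

A (cross-sectional area) has dimensions [L^2].
Q (volumetric flow rate) has dimensions [L^3 T^-1].
v (velocity) has dimensions [L T^-1].

Left side: [L^3 T^-1]
Right side: [L^3 T^-1]

Both sides have the same dimensions, so the equation is dimensionally consistent.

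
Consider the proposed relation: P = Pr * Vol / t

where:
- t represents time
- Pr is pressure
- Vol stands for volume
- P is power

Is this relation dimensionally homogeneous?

Yes

t (time) has dimensions [T].
Pr (pressure) has dimensions [L^-1 M T^-2].
Vol (volume) has dimensions [L^3].
P (power) has dimensions [L^2 M T^-3].

Left side: [L^2 M T^-3]
Right side: [L^2 M T^-3]

Both sides have the same dimensions, so the equation is dimensionally consistent.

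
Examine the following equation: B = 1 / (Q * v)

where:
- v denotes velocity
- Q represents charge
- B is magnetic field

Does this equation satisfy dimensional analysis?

No

v (velocity) has dimensions [L T^-1].
Q (charge) has dimensions [I T].
B (magnetic field) has dimensions [I^-1 M T^-2].

Left side: [I^-1 M T^-2]
Right side: [I^-1 L^-1]

The two sides have different dimensions, so the equation is NOT dimensionally consistent.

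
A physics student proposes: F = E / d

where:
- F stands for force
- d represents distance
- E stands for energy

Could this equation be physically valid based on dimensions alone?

Yes

F (force) has dimensions [L M T^-2].
d (distance) has dimensions [L].
E (energy) has dimensions [L^2 M T^-2].

Left side: [L M T^-2]
Right side: [L M T^-2]

Both sides have the same dimensions, so the equation is dimensionally consistent.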